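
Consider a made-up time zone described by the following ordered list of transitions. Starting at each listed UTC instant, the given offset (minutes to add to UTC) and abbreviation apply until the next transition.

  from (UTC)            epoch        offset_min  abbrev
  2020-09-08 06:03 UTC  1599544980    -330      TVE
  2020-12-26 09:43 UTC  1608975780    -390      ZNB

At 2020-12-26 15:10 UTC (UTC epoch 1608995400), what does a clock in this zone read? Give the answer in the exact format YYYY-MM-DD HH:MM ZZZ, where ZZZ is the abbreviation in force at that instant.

2020-12-26 08:40 ZNB

Query: 2020-12-26 15:10 UTC
Rule 2/2 (ZNB, -06:30): 2020-12-26 09:43 UTC ≤ query < +∞
15·60 + 10 - 390 = 520 min
520 = 0·1440 + 520; 520 = 8·60 + 40 → 08:40, same day
→ 2020-12-26 08:40 ZNB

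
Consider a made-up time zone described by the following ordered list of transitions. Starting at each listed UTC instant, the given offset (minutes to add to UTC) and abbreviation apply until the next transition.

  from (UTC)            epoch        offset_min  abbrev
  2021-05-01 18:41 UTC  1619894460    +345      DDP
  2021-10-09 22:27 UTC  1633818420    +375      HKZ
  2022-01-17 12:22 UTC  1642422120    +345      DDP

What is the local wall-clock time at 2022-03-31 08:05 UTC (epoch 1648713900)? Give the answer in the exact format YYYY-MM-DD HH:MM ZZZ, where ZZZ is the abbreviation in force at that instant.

Query: 2022-03-31 08:05 UTC
Rule 3/3 (DDP, +05:45): 2022-01-17 12:22 UTC ≤ query < +∞
8·60 + 5 + 345 = 830 min
830 = 0·1440 + 830; 830 = 13·60 + 50 → 13:50, same day
→ 2022-03-31 13:50 DDP

2022-03-31 13:50 DDP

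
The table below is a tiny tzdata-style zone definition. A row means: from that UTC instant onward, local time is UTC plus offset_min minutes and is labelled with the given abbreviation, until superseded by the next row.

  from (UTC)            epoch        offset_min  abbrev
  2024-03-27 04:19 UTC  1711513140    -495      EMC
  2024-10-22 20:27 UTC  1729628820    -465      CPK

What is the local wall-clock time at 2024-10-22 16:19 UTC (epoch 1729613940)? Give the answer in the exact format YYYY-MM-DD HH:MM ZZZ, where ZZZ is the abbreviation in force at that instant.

Query: 2024-10-22 16:19 UTC
Rule 1/2 (EMC, -08:15): 2024-03-27 04:19 UTC ≤ query < 2024-10-22 20:27 UTC
16·60 + 19 - 495 = 484 min
484 = 0·1440 + 484; 484 = 8·60 + 4 → 08:04, same day
→ 2024-10-22 08:04 EMC

2024-10-22 08:04 EMC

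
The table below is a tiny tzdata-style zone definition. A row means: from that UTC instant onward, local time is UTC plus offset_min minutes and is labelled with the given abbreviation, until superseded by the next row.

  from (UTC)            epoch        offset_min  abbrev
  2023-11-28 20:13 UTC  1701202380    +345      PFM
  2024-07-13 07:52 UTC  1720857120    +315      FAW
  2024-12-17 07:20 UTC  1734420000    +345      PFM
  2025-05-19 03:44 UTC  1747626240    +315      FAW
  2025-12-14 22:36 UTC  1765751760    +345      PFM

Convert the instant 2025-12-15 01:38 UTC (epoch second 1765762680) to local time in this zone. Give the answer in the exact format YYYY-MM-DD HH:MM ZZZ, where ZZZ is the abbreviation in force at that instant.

2025-12-15 07:23 PFM

Query: 2025-12-15 01:38 UTC
Rule 5/5 (PFM, +05:45): 2025-12-14 22:36 UTC ≤ query < +∞
1·60 + 38 + 345 = 443 min
443 = 0·1440 + 443; 443 = 7·60 + 23 → 07:23, same day
→ 2025-12-15 07:23 PFM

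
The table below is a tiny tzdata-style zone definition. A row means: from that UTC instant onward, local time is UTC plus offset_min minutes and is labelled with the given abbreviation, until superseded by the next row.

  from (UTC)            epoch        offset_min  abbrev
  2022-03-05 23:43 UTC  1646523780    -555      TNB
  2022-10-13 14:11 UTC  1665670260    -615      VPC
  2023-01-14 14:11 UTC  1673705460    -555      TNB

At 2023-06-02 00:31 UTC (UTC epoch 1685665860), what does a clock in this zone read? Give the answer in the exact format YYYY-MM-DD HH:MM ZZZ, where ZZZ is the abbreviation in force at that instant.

2023-06-01 15:16 TNB

Query: 2023-06-02 00:31 UTC
Rule 3/3 (TNB, -09:15): 2023-01-14 14:11 UTC ≤ query < +∞
0·60 + 31 - 555 = -524 min
-524 = -1·1440 + 916; 916 = 15·60 + 16 → 15:16, 2023-06-02 - 1 day = 2023-06-01
→ 2023-06-01 15:16 TNB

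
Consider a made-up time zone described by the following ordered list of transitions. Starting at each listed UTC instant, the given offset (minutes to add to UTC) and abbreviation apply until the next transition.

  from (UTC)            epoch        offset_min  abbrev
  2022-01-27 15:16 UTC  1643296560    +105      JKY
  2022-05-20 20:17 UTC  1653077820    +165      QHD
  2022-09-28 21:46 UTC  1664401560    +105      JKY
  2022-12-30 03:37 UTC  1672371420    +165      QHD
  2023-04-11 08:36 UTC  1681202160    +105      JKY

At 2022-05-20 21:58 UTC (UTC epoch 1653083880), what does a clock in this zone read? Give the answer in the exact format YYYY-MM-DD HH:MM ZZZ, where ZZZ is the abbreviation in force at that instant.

Query: 2022-05-20 21:58 UTC
Rule 2/5 (QHD, +02:45): 2022-05-20 20:17 UTC ≤ query < 2022-09-28 21:46 UTC
21·60 + 58 + 165 = 1483 min
1483 = 1·1440 + 43; 43 = 0·60 + 43 → 00:43, 2022-05-20 + 1 day = 2022-05-21
→ 2022-05-21 00:43 QHD

2022-05-21 00:43 QHD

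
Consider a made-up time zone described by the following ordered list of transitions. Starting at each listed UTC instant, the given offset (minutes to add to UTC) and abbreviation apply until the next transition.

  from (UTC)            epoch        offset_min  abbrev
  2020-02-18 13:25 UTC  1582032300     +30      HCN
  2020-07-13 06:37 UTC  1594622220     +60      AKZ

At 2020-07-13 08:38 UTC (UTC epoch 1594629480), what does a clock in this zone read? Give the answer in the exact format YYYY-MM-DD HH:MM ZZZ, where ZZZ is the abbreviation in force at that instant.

Query: 2020-07-13 08:38 UTC
Rule 2/2 (AKZ, +01:00): 2020-07-13 06:37 UTC ≤ query < +∞
8·60 + 38 + 60 = 578 min
578 = 0·1440 + 578; 578 = 9·60 + 38 → 09:38, same day
→ 2020-07-13 09:38 AKZ

2020-07-13 09:38 AKZ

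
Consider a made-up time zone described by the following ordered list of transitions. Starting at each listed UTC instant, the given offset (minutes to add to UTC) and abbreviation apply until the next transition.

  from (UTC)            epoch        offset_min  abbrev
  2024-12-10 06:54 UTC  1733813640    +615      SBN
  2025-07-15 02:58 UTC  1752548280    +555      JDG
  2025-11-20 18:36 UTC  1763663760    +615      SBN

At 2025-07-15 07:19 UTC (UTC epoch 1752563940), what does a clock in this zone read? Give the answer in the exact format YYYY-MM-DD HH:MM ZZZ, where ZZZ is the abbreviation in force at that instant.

2025-07-15 16:34 JDG

Query: 2025-07-15 07:19 UTC
Rule 2/3 (JDG, +09:15): 2025-07-15 02:58 UTC ≤ query < 2025-11-20 18:36 UTC
7·60 + 19 + 555 = 994 min
994 = 0·1440 + 994; 994 = 16·60 + 34 → 16:34, same day
→ 2025-07-15 16:34 JDG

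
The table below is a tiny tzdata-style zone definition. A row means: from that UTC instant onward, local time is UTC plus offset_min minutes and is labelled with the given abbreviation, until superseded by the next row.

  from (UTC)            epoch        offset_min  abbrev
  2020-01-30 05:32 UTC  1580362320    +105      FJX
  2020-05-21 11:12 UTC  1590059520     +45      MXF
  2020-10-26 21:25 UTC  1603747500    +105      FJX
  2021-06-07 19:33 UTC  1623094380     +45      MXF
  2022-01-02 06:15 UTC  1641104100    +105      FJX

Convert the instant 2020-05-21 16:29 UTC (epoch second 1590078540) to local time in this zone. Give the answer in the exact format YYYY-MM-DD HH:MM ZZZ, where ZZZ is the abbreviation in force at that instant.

Query: 2020-05-21 16:29 UTC
Rule 2/5 (MXF, +00:45): 2020-05-21 11:12 UTC ≤ query < 2020-10-26 21:25 UTC
16·60 + 29 + 45 = 1034 min
1034 = 0·1440 + 1034; 1034 = 17·60 + 14 → 17:14, same day
→ 2020-05-21 17:14 MXF

2020-05-21 17:14 MXF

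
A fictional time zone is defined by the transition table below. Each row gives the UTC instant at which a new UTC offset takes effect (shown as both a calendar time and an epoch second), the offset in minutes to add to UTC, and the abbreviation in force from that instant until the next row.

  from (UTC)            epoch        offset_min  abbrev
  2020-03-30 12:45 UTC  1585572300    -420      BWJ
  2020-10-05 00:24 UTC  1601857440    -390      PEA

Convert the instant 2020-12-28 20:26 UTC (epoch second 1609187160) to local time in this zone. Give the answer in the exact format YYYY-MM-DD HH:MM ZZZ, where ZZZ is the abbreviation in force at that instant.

2020-12-28 13:56 PEA

Query: 2020-12-28 20:26 UTC
Rule 2/2 (PEA, -06:30): 2020-10-05 00:24 UTC ≤ query < +∞
20·60 + 26 - 390 = 836 min
836 = 0·1440 + 836; 836 = 13·60 + 56 → 13:56, same day
→ 2020-12-28 13:56 PEA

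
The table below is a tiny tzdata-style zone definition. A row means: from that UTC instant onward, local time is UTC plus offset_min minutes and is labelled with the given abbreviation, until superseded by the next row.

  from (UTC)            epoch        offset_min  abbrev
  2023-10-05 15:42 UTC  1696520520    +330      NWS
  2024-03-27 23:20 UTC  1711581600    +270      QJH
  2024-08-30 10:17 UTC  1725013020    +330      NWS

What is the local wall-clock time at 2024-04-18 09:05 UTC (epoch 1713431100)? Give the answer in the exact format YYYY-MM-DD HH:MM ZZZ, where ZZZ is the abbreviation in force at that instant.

2024-04-18 13:35 QJH

Query: 2024-04-18 09:05 UTC
Rule 2/3 (QJH, +04:30): 2024-03-27 23:20 UTC ≤ query < 2024-08-30 10:17 UTC
9·60 + 5 + 270 = 815 min
815 = 0·1440 + 815; 815 = 13·60 + 35 → 13:35, same day
→ 2024-04-18 13:35 QJH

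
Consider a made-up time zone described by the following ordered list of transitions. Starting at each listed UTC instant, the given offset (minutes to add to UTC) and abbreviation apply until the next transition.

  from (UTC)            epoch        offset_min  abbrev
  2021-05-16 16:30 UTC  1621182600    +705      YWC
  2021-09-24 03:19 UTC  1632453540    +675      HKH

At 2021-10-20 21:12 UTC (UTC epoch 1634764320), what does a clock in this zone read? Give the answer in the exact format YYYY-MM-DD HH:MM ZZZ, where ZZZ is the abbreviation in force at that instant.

Query: 2021-10-20 21:12 UTC
Rule 2/2 (HKH, +11:15): 2021-09-24 03:19 UTC ≤ query < +∞
21·60 + 12 + 675 = 1947 min
1947 = 1·1440 + 507; 507 = 8·60 + 27 → 08:27, 2021-10-20 + 1 day = 2021-10-21
→ 2021-10-21 08:27 HKH

2021-10-21 08:27 HKH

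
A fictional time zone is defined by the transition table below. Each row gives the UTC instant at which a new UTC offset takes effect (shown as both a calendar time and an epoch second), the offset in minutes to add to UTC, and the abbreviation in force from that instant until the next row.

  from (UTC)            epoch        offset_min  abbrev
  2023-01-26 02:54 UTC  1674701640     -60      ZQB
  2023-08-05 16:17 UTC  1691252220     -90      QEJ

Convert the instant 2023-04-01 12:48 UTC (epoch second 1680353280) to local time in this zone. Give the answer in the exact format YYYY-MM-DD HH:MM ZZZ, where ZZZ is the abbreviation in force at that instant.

Query: 2023-04-01 12:48 UTC
Rule 1/2 (ZQB, -01:00): 2023-01-26 02:54 UTC ≤ query < 2023-08-05 16:17 UTC
12·60 + 48 - 60 = 708 min
708 = 0·1440 + 708; 708 = 11·60 + 48 → 11:48, same day
→ 2023-04-01 11:48 ZQB

2023-04-01 11:48 ZQB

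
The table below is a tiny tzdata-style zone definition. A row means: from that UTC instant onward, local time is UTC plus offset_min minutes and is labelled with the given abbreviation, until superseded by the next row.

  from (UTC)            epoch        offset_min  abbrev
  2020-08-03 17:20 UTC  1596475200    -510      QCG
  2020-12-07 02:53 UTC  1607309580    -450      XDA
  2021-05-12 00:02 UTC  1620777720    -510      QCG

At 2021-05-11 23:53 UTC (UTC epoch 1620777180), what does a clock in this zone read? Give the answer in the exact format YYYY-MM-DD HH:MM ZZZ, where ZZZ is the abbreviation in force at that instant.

2021-05-11 16:23 XDA

Query: 2021-05-11 23:53 UTC
Rule 2/3 (XDA, -07:30): 2020-12-07 02:53 UTC ≤ query < 2021-05-12 00:02 UTC
23·60 + 53 - 450 = 983 min
983 = 0·1440 + 983; 983 = 16·60 + 23 → 16:23, same day
→ 2021-05-11 16:23 XDA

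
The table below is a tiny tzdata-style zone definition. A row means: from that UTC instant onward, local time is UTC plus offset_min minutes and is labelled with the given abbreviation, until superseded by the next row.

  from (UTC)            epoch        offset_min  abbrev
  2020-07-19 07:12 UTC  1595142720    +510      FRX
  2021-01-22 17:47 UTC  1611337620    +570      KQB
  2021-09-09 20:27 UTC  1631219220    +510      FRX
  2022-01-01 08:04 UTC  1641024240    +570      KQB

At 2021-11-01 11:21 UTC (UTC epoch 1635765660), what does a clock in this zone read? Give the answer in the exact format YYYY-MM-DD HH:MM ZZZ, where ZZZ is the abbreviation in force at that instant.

2021-11-01 19:51 FRX

Query: 2021-11-01 11:21 UTC
Rule 3/4 (FRX, +08:30): 2021-09-09 20:27 UTC ≤ query < 2022-01-01 08:04 UTC
11·60 + 21 + 510 = 1191 min
1191 = 0·1440 + 1191; 1191 = 19·60 + 51 → 19:51, same day
→ 2021-11-01 19:51 FRX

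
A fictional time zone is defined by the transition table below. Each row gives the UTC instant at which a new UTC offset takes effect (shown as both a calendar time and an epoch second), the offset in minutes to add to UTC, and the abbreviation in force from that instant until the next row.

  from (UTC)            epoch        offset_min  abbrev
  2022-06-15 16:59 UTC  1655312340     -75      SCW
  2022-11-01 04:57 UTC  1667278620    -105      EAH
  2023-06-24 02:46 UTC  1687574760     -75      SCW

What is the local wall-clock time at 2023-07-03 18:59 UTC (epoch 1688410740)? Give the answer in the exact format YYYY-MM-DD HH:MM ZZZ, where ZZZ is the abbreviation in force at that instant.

2023-07-03 17:44 SCW

Query: 2023-07-03 18:59 UTC
Rule 3/3 (SCW, -01:15): 2023-06-24 02:46 UTC ≤ query < +∞
18·60 + 59 - 75 = 1064 min
1064 = 0·1440 + 1064; 1064 = 17·60 + 44 → 17:44, same day
→ 2023-07-03 17:44 SCW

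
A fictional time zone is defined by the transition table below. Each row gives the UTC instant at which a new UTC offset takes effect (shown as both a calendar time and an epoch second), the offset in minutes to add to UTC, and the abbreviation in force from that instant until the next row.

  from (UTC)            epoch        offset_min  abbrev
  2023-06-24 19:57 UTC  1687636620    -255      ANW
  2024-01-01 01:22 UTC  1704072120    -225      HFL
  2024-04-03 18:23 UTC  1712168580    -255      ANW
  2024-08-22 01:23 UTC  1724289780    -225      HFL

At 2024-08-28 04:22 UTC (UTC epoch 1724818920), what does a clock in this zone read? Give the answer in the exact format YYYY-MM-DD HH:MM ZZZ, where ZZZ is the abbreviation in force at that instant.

2024-08-28 00:37 HFL

Query: 2024-08-28 04:22 UTC
Rule 4/4 (HFL, -03:45): 2024-08-22 01:23 UTC ≤ query < +∞
4·60 + 22 - 225 = 37 min
37 = 0·1440 + 37; 37 = 0·60 + 37 → 00:37, same day
→ 2024-08-28 00:37 HFL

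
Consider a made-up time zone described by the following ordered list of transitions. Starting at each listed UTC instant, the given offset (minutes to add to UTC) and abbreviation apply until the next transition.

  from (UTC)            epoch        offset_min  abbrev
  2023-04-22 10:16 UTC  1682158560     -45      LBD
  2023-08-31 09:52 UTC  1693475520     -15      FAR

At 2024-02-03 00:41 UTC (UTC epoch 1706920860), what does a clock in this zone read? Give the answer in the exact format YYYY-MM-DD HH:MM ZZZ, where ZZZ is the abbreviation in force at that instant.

Query: 2024-02-03 00:41 UTC
Rule 2/2 (FAR, -00:15): 2023-08-31 09:52 UTC ≤ query < +∞
0·60 + 41 - 15 = 26 min
26 = 0·1440 + 26; 26 = 0·60 + 26 → 00:26, same day
→ 2024-02-03 00:26 FAR

2024-02-03 00:26 FAR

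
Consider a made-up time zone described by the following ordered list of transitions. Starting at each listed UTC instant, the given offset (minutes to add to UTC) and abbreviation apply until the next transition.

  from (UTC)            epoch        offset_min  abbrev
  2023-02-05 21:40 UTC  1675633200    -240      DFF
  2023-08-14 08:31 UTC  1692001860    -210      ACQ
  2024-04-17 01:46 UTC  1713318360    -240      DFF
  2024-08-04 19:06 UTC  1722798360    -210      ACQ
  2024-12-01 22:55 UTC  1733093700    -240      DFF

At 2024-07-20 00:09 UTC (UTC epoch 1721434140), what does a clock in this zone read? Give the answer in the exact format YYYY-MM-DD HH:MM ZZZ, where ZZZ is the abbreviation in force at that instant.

2024-07-19 20:09 DFF

Query: 2024-07-20 00:09 UTC
Rule 3/5 (DFF, -04:00): 2024-04-17 01:46 UTC ≤ query < 2024-08-04 19:06 UTC
0·60 + 9 - 240 = -231 min
-231 = -1·1440 + 1209; 1209 = 20·60 + 9 → 20:09, 2024-07-20 - 1 day = 2024-07-19
→ 2024-07-19 20:09 DFF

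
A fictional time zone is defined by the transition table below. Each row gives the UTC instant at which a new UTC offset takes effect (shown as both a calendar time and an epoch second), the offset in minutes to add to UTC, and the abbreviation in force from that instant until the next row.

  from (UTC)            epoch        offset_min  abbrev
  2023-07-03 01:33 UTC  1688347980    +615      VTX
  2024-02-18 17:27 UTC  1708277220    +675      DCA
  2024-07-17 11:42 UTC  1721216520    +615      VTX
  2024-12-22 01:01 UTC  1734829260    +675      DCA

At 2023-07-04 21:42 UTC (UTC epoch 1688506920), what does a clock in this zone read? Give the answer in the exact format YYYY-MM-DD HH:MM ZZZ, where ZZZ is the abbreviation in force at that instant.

2023-07-05 07:57 VTX

Query: 2023-07-04 21:42 UTC
Rule 1/4 (VTX, +10:15): 2023-07-03 01:33 UTC ≤ query < 2024-02-18 17:27 UTC
21·60 + 42 + 615 = 1917 min
1917 = 1·1440 + 477; 477 = 7·60 + 57 → 07:57, 2023-07-04 + 1 day = 2023-07-05
→ 2023-07-05 07:57 VTX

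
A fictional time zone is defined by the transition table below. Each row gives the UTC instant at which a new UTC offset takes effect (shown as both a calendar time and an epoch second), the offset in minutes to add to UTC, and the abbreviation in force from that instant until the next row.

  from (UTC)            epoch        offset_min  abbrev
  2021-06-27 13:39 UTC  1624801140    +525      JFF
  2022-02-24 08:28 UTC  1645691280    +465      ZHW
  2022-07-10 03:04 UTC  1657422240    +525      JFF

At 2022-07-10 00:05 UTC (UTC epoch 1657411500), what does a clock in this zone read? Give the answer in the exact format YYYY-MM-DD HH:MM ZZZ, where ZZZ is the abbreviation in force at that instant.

Query: 2022-07-10 00:05 UTC
Rule 2/3 (ZHW, +07:45): 2022-02-24 08:28 UTC ≤ query < 2022-07-10 03:04 UTC
0·60 + 5 + 465 = 470 min
470 = 0·1440 + 470; 470 = 7·60 + 50 → 07:50, same day
→ 2022-07-10 07:50 ZHW

2022-07-10 07:50 ZHW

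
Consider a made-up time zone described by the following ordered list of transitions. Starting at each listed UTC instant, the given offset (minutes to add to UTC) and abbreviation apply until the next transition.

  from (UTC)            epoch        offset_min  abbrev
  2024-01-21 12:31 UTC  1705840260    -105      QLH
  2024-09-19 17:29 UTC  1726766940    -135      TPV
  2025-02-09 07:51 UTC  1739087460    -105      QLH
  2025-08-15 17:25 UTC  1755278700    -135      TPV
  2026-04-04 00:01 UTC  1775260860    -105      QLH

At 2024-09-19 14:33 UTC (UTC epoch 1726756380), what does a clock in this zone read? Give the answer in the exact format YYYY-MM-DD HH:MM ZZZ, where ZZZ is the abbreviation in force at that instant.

2024-09-19 12:48 QLH

Query: 2024-09-19 14:33 UTC
Rule 1/5 (QLH, -01:45): 2024-01-21 12:31 UTC ≤ query < 2024-09-19 17:29 UTC
14·60 + 33 - 105 = 768 min
768 = 0·1440 + 768; 768 = 12·60 + 48 → 12:48, same day
→ 2024-09-19 12:48 QLH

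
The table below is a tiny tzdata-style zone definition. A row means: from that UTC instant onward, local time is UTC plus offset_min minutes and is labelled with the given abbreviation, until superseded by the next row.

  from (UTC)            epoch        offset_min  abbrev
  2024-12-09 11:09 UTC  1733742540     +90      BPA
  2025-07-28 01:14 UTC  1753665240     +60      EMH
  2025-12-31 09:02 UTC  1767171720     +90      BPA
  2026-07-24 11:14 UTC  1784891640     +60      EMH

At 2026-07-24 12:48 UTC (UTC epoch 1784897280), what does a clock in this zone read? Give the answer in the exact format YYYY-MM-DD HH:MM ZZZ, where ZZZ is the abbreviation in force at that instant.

2026-07-24 13:48 EMH

Query: 2026-07-24 12:48 UTC
Rule 4/4 (EMH, +01:00): 2026-07-24 11:14 UTC ≤ query < +∞
12·60 + 48 + 60 = 828 min
828 = 0·1440 + 828; 828 = 13·60 + 48 → 13:48, same day
→ 2026-07-24 13:48 EMH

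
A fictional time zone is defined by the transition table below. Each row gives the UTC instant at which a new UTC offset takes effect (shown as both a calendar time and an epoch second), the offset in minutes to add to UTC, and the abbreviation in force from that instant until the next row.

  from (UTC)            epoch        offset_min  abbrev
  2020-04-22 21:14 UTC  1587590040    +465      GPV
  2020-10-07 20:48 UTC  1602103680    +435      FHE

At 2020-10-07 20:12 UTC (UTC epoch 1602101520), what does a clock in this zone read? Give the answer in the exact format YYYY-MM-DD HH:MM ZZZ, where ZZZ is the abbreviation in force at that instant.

2020-10-08 03:57 GPV

Query: 2020-10-07 20:12 UTC
Rule 1/2 (GPV, +07:45): 2020-04-22 21:14 UTC ≤ query < 2020-10-07 20:48 UTC
20·60 + 12 + 465 = 1677 min
1677 = 1·1440 + 237; 237 = 3·60 + 57 → 03:57, 2020-10-07 + 1 day = 2020-10-08
→ 2020-10-08 03:57 GPV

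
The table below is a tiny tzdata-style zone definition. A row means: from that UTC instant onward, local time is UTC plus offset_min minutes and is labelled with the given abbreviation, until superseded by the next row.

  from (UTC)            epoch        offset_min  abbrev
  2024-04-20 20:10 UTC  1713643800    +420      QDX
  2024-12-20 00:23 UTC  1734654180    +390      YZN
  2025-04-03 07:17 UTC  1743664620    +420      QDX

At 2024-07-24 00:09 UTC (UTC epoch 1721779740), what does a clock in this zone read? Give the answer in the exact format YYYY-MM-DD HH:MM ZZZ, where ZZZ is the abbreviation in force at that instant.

2024-07-24 07:09 QDX

Query: 2024-07-24 00:09 UTC
Rule 1/3 (QDX, +07:00): 2024-04-20 20:10 UTC ≤ query < 2024-12-20 00:23 UTC
0·60 + 9 + 420 = 429 min
429 = 0·1440 + 429; 429 = 7·60 + 9 → 07:09, same day
→ 2024-07-24 07:09 QDX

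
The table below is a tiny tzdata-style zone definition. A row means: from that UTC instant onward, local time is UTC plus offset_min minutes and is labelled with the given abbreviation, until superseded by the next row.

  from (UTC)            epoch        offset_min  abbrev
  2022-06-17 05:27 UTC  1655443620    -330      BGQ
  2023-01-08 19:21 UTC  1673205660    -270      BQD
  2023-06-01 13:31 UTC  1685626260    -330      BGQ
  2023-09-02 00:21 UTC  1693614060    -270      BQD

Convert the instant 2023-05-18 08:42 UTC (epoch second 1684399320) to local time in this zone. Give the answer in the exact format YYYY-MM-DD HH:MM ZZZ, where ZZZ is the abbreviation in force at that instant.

Query: 2023-05-18 08:42 UTC
Rule 2/4 (BQD, -04:30): 2023-01-08 19:21 UTC ≤ query < 2023-06-01 13:31 UTC
8·60 + 42 - 270 = 252 min
252 = 0·1440 + 252; 252 = 4·60 + 12 → 04:12, same day
→ 2023-05-18 04:12 BQD

2023-05-18 04:12 BQD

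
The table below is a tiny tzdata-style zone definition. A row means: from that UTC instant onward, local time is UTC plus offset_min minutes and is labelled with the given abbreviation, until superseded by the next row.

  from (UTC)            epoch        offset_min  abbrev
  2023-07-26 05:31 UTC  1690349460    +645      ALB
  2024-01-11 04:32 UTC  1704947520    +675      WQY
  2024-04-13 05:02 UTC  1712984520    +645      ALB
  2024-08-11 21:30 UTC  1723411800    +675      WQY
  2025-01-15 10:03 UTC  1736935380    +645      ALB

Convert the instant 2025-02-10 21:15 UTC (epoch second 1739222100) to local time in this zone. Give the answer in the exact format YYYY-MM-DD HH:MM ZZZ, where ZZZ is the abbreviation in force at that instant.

Query: 2025-02-10 21:15 UTC
Rule 5/5 (ALB, +10:45): 2025-01-15 10:03 UTC ≤ query < +∞
21·60 + 15 + 645 = 1920 min
1920 = 1·1440 + 480; 480 = 8·60 + 0 → 08:00, 2025-02-10 + 1 day = 2025-02-11
→ 2025-02-11 08:00 ALB

2025-02-11 08:00 ALB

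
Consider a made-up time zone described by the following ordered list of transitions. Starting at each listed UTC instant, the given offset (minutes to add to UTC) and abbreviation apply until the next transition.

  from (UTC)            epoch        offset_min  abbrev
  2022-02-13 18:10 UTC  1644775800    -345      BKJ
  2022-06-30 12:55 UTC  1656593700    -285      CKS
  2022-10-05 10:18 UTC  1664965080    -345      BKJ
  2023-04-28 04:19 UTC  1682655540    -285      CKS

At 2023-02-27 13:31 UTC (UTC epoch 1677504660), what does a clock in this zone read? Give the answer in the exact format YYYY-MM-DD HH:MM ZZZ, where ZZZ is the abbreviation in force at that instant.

Query: 2023-02-27 13:31 UTC
Rule 3/4 (BKJ, -05:45): 2022-10-05 10:18 UTC ≤ query < 2023-04-28 04:19 UTC
13·60 + 31 - 345 = 466 min
466 = 0·1440 + 466; 466 = 7·60 + 46 → 07:46, same day
→ 2023-02-27 07:46 BKJ

2023-02-27 07:46 BKJ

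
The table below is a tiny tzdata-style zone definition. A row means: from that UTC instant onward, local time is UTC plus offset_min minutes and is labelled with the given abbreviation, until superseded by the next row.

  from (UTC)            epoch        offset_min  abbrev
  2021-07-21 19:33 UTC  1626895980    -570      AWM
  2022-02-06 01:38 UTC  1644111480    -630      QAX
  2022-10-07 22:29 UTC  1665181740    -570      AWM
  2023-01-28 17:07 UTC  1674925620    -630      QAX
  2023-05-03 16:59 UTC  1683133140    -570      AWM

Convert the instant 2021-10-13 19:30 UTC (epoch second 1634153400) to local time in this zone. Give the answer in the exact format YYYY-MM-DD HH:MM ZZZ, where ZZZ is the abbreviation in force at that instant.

Query: 2021-10-13 19:30 UTC
Rule 1/5 (AWM, -09:30): 2021-07-21 19:33 UTC ≤ query < 2022-02-06 01:38 UTC
19·60 + 30 - 570 = 600 min
600 = 0·1440 + 600; 600 = 10·60 + 0 → 10:00, same day
→ 2021-10-13 10:00 AWM

2021-10-13 10:00 AWM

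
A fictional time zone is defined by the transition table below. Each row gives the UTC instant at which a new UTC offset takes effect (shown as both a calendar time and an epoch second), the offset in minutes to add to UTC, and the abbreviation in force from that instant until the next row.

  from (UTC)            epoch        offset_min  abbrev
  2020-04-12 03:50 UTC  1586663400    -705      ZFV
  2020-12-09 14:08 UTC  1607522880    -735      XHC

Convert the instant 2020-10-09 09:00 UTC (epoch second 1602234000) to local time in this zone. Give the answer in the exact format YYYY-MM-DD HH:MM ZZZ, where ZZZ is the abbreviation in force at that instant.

Query: 2020-10-09 09:00 UTC
Rule 1/2 (ZFV, -11:45): 2020-04-12 03:50 UTC ≤ query < 2020-12-09 14:08 UTC
9·60 + 0 - 705 = -165 min
-165 = -1·1440 + 1275; 1275 = 21·60 + 15 → 21:15, 2020-10-09 - 1 day = 2020-10-08
→ 2020-10-08 21:15 ZFV

2020-10-08 21:15 ZFV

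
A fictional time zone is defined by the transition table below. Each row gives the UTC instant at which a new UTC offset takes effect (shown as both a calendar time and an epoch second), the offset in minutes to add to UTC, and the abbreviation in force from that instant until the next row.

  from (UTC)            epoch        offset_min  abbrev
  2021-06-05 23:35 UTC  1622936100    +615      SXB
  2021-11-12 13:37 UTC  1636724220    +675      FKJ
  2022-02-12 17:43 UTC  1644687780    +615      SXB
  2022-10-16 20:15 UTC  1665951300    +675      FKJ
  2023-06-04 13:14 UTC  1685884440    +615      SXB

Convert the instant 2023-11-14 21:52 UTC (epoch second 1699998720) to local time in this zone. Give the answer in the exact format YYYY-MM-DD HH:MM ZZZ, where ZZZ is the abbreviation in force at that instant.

2023-11-15 08:07 SXB

Query: 2023-11-14 21:52 UTC
Rule 5/5 (SXB, +10:15): 2023-06-04 13:14 UTC ≤ query < +∞
21·60 + 52 + 615 = 1927 min
1927 = 1·1440 + 487; 487 = 8·60 + 7 → 08:07, 2023-11-14 + 1 day = 2023-11-15
→ 2023-11-15 08:07 SXB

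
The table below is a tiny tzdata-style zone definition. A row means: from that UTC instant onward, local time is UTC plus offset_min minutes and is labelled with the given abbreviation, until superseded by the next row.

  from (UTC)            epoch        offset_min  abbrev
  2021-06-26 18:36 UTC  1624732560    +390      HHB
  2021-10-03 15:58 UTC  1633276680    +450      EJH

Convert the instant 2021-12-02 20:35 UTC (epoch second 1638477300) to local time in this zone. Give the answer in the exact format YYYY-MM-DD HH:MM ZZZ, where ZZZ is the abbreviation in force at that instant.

Query: 2021-12-02 20:35 UTC
Rule 2/2 (EJH, +07:30): 2021-10-03 15:58 UTC ≤ query < +∞
20·60 + 35 + 450 = 1685 min
1685 = 1·1440 + 245; 245 = 4·60 + 5 → 04:05, 2021-12-02 + 1 day = 2021-12-03
→ 2021-12-03 04:05 EJH

2021-12-03 04:05 EJH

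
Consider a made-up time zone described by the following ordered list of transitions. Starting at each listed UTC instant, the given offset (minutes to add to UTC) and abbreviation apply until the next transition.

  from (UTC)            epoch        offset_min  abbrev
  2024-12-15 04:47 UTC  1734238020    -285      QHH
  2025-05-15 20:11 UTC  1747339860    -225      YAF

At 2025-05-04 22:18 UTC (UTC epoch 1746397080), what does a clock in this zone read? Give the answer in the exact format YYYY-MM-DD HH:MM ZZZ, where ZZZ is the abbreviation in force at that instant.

2025-05-04 17:33 QHH

Query: 2025-05-04 22:18 UTC
Rule 1/2 (QHH, -04:45): 2024-12-15 04:47 UTC ≤ query < 2025-05-15 20:11 UTC
22·60 + 18 - 285 = 1053 min
1053 = 0·1440 + 1053; 1053 = 17·60 + 33 → 17:33, same day
→ 2025-05-04 17:33 QHH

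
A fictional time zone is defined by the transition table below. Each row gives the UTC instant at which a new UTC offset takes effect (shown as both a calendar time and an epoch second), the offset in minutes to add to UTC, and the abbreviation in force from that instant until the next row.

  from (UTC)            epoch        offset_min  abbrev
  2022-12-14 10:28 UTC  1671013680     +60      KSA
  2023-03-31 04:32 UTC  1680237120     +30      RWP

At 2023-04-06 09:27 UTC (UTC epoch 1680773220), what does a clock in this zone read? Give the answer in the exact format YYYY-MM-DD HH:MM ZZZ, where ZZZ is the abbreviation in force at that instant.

2023-04-06 09:57 RWP

Query: 2023-04-06 09:27 UTC
Rule 2/2 (RWP, +00:30): 2023-03-31 04:32 UTC ≤ query < +∞
9·60 + 27 + 30 = 597 min
597 = 0·1440 + 597; 597 = 9·60 + 57 → 09:57, same day
→ 2023-04-06 09:57 RWP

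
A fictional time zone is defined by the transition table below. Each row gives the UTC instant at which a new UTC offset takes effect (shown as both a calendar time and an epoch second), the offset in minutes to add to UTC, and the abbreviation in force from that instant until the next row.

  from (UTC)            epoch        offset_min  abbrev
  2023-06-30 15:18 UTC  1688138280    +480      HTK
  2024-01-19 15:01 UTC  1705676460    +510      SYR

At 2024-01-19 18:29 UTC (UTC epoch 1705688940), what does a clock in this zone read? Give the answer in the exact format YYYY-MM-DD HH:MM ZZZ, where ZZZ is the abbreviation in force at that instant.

2024-01-20 02:59 SYR

Query: 2024-01-19 18:29 UTC
Rule 2/2 (SYR, +08:30): 2024-01-19 15:01 UTC ≤ query < +∞
18·60 + 29 + 510 = 1619 min
1619 = 1·1440 + 179; 179 = 2·60 + 59 → 02:59, 2024-01-19 + 1 day = 2024-01-20
→ 2024-01-20 02:59 SYR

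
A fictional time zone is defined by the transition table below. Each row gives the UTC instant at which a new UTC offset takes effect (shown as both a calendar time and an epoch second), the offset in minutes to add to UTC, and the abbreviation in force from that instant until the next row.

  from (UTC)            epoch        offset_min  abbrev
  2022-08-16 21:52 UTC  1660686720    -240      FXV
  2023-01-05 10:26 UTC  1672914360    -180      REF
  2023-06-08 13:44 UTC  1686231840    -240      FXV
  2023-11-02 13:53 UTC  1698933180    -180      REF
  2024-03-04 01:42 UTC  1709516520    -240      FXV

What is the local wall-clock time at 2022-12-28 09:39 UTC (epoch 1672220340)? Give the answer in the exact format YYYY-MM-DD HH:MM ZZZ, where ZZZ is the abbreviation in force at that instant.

Query: 2022-12-28 09:39 UTC
Rule 1/5 (FXV, -04:00): 2022-08-16 21:52 UTC ≤ query < 2023-01-05 10:26 UTC
9·60 + 39 - 240 = 339 min
339 = 0·1440 + 339; 339 = 5·60 + 39 → 05:39, same day
→ 2022-12-28 05:39 FXV

2022-12-28 05:39 FXV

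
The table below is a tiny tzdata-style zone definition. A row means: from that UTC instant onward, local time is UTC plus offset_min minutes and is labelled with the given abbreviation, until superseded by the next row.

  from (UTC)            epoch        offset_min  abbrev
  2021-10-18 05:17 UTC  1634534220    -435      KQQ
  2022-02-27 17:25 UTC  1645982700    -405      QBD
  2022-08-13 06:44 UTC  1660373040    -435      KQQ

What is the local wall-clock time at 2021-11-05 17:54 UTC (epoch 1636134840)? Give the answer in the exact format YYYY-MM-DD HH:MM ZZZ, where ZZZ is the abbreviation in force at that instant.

2021-11-05 10:39 KQQ

Query: 2021-11-05 17:54 UTC
Rule 1/3 (KQQ, -07:15): 2021-10-18 05:17 UTC ≤ query < 2022-02-27 17:25 UTC
17·60 + 54 - 435 = 639 min
639 = 0·1440 + 639; 639 = 10·60 + 39 → 10:39, same day
→ 2021-11-05 10:39 KQQ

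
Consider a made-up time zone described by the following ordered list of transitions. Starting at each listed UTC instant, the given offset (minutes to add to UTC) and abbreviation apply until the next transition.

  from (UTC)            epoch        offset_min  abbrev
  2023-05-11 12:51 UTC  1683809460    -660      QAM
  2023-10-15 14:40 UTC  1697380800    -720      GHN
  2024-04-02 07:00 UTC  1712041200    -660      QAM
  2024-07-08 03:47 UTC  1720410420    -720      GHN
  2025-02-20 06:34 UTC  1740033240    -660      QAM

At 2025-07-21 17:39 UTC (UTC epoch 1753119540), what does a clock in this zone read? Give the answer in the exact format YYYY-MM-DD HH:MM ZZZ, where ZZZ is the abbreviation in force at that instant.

Query: 2025-07-21 17:39 UTC
Rule 5/5 (QAM, -11:00): 2025-02-20 06:34 UTC ≤ query < +∞
17·60 + 39 - 660 = 399 min
399 = 0·1440 + 399; 399 = 6·60 + 39 → 06:39, same day
→ 2025-07-21 06:39 QAM

2025-07-21 06:39 QAM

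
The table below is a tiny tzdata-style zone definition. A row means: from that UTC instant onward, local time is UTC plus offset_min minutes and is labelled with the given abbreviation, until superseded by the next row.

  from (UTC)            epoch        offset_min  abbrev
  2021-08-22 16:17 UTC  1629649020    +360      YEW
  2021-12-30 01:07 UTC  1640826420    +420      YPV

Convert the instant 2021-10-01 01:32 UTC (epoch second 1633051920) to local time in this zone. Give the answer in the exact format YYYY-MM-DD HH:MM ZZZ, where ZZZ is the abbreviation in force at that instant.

Query: 2021-10-01 01:32 UTC
Rule 1/2 (YEW, +06:00): 2021-08-22 16:17 UTC ≤ query < 2021-12-30 01:07 UTC
1·60 + 32 + 360 = 452 min
452 = 0·1440 + 452; 452 = 7·60 + 32 → 07:32, same day
→ 2021-10-01 07:32 YEW

2021-10-01 07:32 YEW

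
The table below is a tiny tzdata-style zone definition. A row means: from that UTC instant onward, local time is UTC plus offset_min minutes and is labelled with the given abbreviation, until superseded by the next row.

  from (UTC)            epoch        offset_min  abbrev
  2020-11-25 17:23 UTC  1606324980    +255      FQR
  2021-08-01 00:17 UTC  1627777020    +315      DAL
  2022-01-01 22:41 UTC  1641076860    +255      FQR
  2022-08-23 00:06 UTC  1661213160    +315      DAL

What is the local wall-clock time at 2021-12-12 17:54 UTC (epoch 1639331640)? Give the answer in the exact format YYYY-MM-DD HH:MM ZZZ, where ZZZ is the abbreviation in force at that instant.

Query: 2021-12-12 17:54 UTC
Rule 2/4 (DAL, +05:15): 2021-08-01 00:17 UTC ≤ query < 2022-01-01 22:41 UTC
17·60 + 54 + 315 = 1389 min
1389 = 0·1440 + 1389; 1389 = 23·60 + 9 → 23:09, same day
→ 2021-12-12 23:09 DAL

2021-12-12 23:09 DAL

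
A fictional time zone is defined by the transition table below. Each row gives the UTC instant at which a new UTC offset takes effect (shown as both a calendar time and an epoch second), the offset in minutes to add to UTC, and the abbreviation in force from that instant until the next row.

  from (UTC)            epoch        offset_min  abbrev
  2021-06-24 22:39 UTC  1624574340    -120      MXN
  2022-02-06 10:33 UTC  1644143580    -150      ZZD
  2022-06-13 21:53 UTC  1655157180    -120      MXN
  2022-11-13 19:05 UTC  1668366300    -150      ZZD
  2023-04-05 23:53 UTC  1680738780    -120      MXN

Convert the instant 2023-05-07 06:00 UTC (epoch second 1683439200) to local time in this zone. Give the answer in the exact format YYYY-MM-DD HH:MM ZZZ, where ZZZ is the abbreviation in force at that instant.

2023-05-07 04:00 MXN

Query: 2023-05-07 06:00 UTC
Rule 5/5 (MXN, -02:00): 2023-04-05 23:53 UTC ≤ query < +∞
6·60 + 0 - 120 = 240 min
240 = 0·1440 + 240; 240 = 4·60 + 0 → 04:00, same day
→ 2023-05-07 04:00 MXN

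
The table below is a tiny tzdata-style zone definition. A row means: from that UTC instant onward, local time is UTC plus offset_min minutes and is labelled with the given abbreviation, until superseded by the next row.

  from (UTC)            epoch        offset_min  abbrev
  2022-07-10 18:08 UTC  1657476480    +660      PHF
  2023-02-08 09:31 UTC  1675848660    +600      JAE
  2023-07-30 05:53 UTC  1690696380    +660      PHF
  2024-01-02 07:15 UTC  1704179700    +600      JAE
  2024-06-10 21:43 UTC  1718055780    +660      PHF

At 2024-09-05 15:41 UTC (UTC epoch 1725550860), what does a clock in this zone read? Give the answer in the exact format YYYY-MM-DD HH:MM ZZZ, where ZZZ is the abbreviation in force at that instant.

2024-09-06 02:41 PHF

Query: 2024-09-05 15:41 UTC
Rule 5/5 (PHF, +11:00): 2024-06-10 21:43 UTC ≤ query < +∞
15·60 + 41 + 660 = 1601 min
1601 = 1·1440 + 161; 161 = 2·60 + 41 → 02:41, 2024-09-05 + 1 day = 2024-09-06
→ 2024-09-06 02:41 PHF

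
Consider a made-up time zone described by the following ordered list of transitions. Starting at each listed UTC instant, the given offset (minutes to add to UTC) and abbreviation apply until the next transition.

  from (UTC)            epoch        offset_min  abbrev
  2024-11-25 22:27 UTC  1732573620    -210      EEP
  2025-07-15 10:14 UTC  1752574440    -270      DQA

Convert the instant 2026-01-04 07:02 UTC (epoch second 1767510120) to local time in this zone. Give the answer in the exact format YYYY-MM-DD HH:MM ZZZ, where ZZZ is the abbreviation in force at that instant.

Query: 2026-01-04 07:02 UTC
Rule 2/2 (DQA, -04:30): 2025-07-15 10:14 UTC ≤ query < +∞
7·60 + 2 - 270 = 152 min
152 = 0·1440 + 152; 152 = 2·60 + 32 → 02:32, same day
→ 2026-01-04 02:32 DQA

2026-01-04 02:32 DQA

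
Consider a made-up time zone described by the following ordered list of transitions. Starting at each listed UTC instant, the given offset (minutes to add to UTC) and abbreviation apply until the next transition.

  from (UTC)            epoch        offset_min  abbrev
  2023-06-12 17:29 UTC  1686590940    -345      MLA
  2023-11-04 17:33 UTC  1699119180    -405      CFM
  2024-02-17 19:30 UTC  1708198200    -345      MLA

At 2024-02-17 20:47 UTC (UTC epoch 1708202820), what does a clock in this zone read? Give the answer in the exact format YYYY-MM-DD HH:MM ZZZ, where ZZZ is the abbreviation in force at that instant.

Query: 2024-02-17 20:47 UTC
Rule 3/3 (MLA, -05:45): 2024-02-17 19:30 UTC ≤ query < +∞
20·60 + 47 - 345 = 902 min
902 = 0·1440 + 902; 902 = 15·60 + 2 → 15:02, same day
→ 2024-02-17 15:02 MLA

2024-02-17 15:02 MLA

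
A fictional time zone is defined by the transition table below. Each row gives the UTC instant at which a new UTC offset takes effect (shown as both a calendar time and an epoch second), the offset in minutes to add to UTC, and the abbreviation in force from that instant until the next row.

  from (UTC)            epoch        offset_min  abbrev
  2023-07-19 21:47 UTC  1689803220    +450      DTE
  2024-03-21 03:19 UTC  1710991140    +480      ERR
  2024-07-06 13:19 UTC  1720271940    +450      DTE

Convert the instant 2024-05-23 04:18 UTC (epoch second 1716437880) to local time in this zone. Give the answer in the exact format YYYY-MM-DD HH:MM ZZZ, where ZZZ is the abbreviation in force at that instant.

Query: 2024-05-23 04:18 UTC
Rule 2/3 (ERR, +08:00): 2024-03-21 03:19 UTC ≤ query < 2024-07-06 13:19 UTC
4·60 + 18 + 480 = 738 min
738 = 0·1440 + 738; 738 = 12·60 + 18 → 12:18, same day
→ 2024-05-23 12:18 ERR

2024-05-23 12:18 ERR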